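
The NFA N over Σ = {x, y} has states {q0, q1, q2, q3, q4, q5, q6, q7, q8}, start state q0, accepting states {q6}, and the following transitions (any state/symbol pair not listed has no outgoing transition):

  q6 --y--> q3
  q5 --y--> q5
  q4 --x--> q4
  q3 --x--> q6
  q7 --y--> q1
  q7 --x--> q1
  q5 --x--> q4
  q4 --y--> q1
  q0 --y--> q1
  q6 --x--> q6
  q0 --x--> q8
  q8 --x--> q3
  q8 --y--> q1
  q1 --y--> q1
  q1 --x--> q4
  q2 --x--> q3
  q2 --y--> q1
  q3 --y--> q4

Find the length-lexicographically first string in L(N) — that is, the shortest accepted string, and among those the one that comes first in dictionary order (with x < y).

xxx

A breadth-first search from q0 reaches an accepting state first via the path q0 → q8 → q3 → q6 on input xxx.
No string of length < 3 is accepted (BFS exhausts all shorter strings without reaching an accepting state), and xxx is the lexicographically least accepting string of length 3.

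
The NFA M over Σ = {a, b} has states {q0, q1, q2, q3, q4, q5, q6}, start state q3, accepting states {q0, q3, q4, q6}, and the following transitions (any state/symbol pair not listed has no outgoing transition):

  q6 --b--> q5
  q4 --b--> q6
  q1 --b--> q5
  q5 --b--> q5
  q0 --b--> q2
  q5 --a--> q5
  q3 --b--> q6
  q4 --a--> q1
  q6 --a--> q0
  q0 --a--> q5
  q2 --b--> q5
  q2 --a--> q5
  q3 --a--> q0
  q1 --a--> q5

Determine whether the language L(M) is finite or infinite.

finite

The useful states (reachable from q3 and able to reach an accepting state) are {q0, q3, q6}.
Restricted to these states the transition graph has no cycle, so every accepting path has bounded length and L is finite.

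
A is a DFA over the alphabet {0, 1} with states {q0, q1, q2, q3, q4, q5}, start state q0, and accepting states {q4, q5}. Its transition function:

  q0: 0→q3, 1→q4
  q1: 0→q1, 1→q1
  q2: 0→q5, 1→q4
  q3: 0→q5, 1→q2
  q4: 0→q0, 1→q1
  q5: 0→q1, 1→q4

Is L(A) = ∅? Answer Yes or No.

The string 1 is accepted: the run q0 → q4 ends in the accepting state q4.
Since at least one string is accepted, L(A) is not empty.

No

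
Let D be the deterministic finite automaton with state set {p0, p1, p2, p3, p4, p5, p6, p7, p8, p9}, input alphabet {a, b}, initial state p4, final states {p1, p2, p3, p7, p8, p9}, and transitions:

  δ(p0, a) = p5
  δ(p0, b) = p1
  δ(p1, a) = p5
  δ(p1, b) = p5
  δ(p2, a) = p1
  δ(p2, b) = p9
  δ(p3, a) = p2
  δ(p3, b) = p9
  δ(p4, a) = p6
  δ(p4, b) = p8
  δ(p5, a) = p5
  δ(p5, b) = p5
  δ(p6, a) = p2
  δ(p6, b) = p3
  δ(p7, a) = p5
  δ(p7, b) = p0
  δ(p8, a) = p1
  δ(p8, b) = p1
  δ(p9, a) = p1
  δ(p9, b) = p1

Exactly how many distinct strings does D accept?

17

The useful subgraph on states {p1, p2, p3, p4, p6, p8, p9} is acyclic, so L(D) is finite; the longest accepting path visits 6 useful states, giving maximum string length 5.
Counting accepting paths from p4 by length: 1 of length 1, 4 of length 2, 4 of length 3, 6 of length 4, 2 of length 5. Total 17.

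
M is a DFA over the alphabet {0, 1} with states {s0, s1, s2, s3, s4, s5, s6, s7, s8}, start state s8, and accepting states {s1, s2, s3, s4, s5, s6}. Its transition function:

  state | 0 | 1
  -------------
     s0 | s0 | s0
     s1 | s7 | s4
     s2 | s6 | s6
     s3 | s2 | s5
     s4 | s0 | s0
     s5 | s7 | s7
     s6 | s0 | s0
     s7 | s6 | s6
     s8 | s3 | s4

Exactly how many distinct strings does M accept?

10

The useful subgraph on states {s2, s3, s4, s5, s6, s7, s8} is acyclic, so L(M) is finite; the longest accepting path visits 5 useful states, giving maximum string length 4.
Counting accepting paths from s8 by length: 2 of length 1, 2 of length 2, 2 of length 3, 4 of length 4. Total 10.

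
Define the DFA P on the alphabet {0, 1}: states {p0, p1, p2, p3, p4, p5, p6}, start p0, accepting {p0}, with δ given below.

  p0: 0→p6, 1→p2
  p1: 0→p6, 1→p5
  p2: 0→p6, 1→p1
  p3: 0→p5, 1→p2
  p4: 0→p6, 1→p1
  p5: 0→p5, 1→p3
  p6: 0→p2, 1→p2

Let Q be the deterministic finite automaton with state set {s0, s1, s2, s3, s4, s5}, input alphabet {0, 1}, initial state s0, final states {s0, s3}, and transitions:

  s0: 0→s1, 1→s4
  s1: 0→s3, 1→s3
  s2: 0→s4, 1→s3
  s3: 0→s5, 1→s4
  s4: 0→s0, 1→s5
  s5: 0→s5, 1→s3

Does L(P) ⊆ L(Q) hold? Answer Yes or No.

Exploring the product automaton P × Q from the start pair (p0, s0), following both machines on each input symbol, reaches 20 state pairs: (p0, s0), (p6, s1), (p2, s4), (p2, s3), (p6, s0), (p1, s5), (p6, s5), (p1, s4), (p2, s1), (p5, s3), (p2, s5), (p5, s5), (p6, s3), (p1, s3), (p3, s4), (p3, s3), (p5, s4), (p5, s0), (p3, s5), (p5, s1).
P accepts in {p0} and Q accepts in {s0, s3}. The reachable pairs whose P-component is accepting are (p0, s0); in each of them the Q-component is accepting too, so the product for L(P) \ L(Q) (P-component accepting, Q-component rejecting) has no reachable accepting pair and the difference is empty.
Hence every string in L(P) is also in L(Q).

Yes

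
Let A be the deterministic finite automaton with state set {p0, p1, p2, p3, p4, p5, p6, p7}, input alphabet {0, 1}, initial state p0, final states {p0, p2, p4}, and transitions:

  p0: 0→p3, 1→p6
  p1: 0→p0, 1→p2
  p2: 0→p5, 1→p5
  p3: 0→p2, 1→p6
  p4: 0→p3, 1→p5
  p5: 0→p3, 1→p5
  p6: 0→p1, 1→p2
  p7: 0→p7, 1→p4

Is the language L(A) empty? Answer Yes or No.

No

The empty string ε is accepted: the run p0 ends in the accepting state p0.
Since at least one string is accepted, L(A) is not empty.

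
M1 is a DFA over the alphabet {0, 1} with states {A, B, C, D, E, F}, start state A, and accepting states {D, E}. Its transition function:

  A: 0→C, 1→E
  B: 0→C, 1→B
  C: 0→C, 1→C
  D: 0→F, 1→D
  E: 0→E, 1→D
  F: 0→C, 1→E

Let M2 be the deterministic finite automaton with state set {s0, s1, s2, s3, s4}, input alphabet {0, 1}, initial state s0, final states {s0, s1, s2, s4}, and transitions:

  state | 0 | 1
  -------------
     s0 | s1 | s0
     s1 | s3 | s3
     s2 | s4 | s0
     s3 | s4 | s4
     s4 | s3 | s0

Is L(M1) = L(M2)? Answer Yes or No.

No

The string 100 is accepted by M1 but rejected by M2.
So L(M1) ≠ L(M2).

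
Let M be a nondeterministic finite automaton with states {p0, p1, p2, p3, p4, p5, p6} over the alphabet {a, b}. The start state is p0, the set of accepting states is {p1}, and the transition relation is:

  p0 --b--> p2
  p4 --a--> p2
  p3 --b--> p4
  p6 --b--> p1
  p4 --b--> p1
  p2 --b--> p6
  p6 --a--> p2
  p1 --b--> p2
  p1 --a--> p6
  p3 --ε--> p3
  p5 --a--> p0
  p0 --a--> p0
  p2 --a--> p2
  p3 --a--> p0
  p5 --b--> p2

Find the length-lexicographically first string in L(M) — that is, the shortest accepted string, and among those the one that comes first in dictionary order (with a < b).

A breadth-first search from p0 reaches an accepting state first via the path p0 → p2 → p6 → p1 on input bbb.
No string of length < 3 is accepted (BFS exhausts all shorter strings without reaching an accepting state), and bbb is the lexicographically least accepting string of length 3.

bbb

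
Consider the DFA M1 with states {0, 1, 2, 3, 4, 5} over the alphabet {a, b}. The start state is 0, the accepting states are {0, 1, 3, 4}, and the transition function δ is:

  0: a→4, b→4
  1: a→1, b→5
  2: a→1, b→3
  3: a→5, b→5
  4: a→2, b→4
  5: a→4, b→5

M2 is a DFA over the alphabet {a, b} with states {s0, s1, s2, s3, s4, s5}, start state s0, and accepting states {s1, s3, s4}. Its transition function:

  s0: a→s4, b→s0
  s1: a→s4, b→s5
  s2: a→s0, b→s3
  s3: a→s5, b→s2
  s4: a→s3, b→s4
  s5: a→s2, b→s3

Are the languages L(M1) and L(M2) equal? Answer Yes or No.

No

The empty string ε is accepted by M1 but rejected by M2.
So L(M1) ≠ L(M2).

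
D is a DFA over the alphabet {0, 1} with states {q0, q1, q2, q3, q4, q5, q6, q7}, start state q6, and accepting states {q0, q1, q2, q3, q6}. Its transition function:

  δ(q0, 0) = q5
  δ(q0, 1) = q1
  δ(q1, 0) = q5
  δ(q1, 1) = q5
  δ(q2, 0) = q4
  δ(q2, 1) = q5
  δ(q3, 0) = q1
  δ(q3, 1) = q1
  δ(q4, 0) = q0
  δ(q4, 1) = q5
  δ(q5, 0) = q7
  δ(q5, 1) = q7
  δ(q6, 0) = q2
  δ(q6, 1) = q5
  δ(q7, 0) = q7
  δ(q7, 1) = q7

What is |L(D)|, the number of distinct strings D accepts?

The useful subgraph on states {q0, q1, q2, q4, q6} is acyclic, so L(D) is finite; the longest accepting path visits 5 useful states, giving maximum string length 4.
Counting accepting paths from q6 by length: 1 of length 0, 1 of length 1, 1 of length 3, 1 of length 4. Total 4.

4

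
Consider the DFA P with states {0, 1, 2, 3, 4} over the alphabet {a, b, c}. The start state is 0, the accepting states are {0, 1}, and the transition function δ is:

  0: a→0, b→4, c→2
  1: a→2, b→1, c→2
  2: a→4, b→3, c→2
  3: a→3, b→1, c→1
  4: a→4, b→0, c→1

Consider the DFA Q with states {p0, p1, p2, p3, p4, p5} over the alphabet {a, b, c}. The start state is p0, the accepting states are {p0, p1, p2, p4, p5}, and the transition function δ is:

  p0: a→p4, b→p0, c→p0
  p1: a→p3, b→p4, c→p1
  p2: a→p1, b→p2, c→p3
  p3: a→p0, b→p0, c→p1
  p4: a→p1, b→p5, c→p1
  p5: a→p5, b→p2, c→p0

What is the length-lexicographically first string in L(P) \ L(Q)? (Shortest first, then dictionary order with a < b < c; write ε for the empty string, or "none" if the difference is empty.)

The string aaa is accepted by P but not by Q.
No shorter string lies in the difference, and aaa is the lexicographically first length-3 string in L(P) \ L(Q).

aaa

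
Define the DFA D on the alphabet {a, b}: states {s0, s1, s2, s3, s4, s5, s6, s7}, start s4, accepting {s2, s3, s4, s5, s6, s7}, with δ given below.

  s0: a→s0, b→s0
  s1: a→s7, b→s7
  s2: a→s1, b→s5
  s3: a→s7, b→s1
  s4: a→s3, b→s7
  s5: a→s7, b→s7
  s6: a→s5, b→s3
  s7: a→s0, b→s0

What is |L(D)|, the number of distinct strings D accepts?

6

The useful subgraph on states {s1, s3, s4, s7} is acyclic, so L(D) is finite; the longest accepting path visits 4 useful states, giving maximum string length 3.
Counting accepting paths from s4 by length: 1 of length 0, 2 of length 1, 1 of length 2, 2 of length 3. Total 6.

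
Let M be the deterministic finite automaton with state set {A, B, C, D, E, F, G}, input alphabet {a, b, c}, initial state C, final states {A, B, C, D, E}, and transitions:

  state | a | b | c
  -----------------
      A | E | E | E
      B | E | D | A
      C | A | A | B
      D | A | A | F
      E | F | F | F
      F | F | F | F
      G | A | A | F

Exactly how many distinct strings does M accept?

24

The useful subgraph on states {A, B, C, D, E} is acyclic, so L(M) is finite; the longest accepting path visits 5 useful states, giving maximum string length 4.
Counting accepting paths from C by length: 1 of length 0, 3 of length 1, 9 of length 2, 5 of length 3, 6 of length 4. Total 24.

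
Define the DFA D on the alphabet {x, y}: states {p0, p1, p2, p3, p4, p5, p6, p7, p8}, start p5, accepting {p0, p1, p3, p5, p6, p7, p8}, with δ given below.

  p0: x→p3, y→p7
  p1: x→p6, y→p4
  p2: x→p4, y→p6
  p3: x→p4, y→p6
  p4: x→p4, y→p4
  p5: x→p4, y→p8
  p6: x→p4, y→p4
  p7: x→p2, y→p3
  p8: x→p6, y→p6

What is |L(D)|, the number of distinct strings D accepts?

4

The useful subgraph on states {p5, p6, p8} is acyclic, so L(D) is finite; the longest accepting path visits 3 useful states, giving maximum string length 2.
Counting accepting paths from p5 by length: 1 of length 0, 1 of length 1, 2 of length 2. Total 4.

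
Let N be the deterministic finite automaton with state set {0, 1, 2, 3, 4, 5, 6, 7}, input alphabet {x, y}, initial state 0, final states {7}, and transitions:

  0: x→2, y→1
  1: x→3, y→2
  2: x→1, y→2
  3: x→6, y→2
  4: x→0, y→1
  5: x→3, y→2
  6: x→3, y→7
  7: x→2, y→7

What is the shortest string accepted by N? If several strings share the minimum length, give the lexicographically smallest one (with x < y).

A breadth-first search from 0 reaches an accepting state first via the path 0 → 1 → 3 → 6 → 7 on input yxxy.
No string of length < 4 is accepted (BFS exhausts all shorter strings without reaching an accepting state), and yxxy is the lexicographically least accepting string of length 4.

yxxy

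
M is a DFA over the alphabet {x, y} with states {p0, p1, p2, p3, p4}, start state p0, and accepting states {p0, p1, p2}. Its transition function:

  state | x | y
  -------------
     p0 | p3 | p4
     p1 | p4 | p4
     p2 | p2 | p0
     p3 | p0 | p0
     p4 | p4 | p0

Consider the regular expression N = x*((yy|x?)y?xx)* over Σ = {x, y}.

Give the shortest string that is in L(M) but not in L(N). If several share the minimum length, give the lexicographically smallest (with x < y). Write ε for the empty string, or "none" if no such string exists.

The string xy is accepted by M but not by N.
No shorter string lies in the difference, and xy is the lexicographically first length-2 string in L(M) \ L(N).

xy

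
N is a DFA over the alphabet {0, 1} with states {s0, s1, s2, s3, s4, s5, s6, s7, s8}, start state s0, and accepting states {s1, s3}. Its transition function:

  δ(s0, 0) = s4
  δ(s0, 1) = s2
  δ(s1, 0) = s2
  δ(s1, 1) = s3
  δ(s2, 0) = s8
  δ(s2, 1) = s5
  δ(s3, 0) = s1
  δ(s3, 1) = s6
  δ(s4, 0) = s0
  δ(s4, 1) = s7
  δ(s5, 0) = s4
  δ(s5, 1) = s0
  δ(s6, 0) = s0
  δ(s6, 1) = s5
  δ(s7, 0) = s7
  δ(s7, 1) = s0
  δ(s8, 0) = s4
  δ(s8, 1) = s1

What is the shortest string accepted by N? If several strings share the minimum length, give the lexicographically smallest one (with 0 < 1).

101

A breadth-first search from s0 reaches an accepting state first via the path s0 → s2 → s8 → s1 on input 101.
No string of length < 3 is accepted (BFS exhausts all shorter strings without reaching an accepting state), and 101 is the lexicographically least accepting string of length 3.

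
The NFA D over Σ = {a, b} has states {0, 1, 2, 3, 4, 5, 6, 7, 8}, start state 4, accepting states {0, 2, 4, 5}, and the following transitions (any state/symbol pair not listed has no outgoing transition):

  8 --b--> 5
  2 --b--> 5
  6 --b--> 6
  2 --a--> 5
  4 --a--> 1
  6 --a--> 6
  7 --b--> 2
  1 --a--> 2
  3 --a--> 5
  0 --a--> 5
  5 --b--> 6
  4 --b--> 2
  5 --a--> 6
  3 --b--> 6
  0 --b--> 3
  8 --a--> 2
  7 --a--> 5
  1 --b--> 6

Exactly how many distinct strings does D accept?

The useful subgraph on states {1, 2, 4, 5} is acyclic, so L(D) is finite; the longest accepting path visits 4 useful states, giving maximum string length 3.
Counting accepting paths from 4 by length: 1 of length 0, 1 of length 1, 3 of length 2, 2 of length 3. Total 7.

7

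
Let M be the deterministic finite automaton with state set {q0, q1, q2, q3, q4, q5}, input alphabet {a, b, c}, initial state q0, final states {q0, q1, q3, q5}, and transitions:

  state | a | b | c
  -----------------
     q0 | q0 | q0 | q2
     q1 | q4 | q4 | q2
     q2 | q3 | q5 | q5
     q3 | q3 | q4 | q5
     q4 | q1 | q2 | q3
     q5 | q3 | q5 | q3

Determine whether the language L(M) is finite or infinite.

State q0 is reachable from the start and can reach an accepting state, and it lies on the cycle q0 → q0.
Traversing that cycle any number of times yields accepted strings of unbounded length, so the language is infinite.

infinite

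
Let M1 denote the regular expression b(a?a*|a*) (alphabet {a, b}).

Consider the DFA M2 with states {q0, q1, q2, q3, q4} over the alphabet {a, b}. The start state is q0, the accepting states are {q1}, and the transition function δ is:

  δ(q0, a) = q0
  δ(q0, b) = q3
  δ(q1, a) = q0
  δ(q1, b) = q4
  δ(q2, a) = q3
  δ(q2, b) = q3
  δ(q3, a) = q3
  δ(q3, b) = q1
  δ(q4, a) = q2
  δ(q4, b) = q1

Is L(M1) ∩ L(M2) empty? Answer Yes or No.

Converting the expression M1 to a DFA (subset construction, then merging equivalent states) gives the minimal DFA with states {r0, r1, r2}, start state r0, accepting states {r2} and transitions r0: a→r1, b→r2; r1: a→r1, b→r1; r2: a→r2, b→r1.
Exploring the product automaton M1 × M2 from the start pair (r0, q0), following both machines on each input symbol, reaches 7 state pairs: (r0, q0), (r1, q0), (r2, q3), (r1, q3), (r1, q1), (r1, q4), (r1, q2).
M1 accepts in {r2} and M2 accepts in {q1}; no reachable pair has both components accepting, so no string drives both machines to acceptance simultaneously and L(M1) ∩ L(M2) = ∅.
So no string is accepted by both, and the intersection is empty.

Yes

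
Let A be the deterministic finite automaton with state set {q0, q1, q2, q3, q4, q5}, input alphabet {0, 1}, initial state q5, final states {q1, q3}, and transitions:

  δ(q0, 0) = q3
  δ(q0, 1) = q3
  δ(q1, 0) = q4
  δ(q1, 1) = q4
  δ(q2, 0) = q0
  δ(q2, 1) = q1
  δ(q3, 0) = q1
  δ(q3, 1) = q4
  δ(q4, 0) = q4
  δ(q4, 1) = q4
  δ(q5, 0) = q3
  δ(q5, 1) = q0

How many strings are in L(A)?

The useful subgraph on states {q0, q1, q3, q5} is acyclic, so L(A) is finite; the longest accepting path visits 4 useful states, giving maximum string length 3.
Counting accepting paths from q5 by length: 1 of length 1, 3 of length 2, 2 of length 3. Total 6.

6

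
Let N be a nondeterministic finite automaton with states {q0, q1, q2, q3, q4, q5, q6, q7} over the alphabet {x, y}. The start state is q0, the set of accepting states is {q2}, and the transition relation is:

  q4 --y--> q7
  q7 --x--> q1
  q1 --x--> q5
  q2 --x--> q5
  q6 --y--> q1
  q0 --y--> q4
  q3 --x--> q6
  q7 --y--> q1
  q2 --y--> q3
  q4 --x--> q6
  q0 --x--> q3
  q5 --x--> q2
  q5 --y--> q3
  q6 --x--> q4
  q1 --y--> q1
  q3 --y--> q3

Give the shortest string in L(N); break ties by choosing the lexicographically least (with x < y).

A breadth-first search from q0 reaches an accepting state first via the path q0 → q3 → q6 → q1 → q5 → q2 on input xxyxx.
No string of length < 5 is accepted (BFS exhausts all shorter strings without reaching an accepting state), and xxyxx is the lexicographically least accepting string of length 5.

xxyxx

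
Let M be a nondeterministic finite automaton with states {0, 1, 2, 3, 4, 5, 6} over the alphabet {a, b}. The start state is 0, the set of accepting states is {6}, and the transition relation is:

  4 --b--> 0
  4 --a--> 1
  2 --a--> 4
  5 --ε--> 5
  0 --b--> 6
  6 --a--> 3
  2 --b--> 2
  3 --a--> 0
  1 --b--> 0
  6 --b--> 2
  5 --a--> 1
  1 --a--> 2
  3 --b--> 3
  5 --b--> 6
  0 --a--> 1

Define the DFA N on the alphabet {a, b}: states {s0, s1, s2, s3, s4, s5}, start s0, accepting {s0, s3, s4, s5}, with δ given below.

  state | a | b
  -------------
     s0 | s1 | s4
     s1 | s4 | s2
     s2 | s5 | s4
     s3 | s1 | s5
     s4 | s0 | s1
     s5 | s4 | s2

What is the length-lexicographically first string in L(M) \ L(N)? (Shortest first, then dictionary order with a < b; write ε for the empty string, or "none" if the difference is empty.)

baab

The string baab is accepted by M but not by N.
No shorter string lies in the difference, and baab is the lexicographically first length-4 string in L(M) \ L(N).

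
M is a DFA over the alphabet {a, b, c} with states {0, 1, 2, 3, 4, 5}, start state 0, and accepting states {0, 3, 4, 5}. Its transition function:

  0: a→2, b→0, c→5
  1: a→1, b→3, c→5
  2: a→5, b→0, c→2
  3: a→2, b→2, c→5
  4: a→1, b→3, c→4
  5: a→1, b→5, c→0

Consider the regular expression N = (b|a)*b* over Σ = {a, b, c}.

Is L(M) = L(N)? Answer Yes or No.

No

The string c is accepted by M but rejected by N.
So L(M) ≠ L(N).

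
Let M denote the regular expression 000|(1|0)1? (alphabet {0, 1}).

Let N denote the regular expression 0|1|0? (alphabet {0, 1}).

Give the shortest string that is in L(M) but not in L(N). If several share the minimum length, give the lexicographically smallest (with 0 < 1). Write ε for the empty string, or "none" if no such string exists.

01

The string 01 is accepted by M but not by N.
No shorter string lies in the difference, and 01 is the lexicographically first length-2 string in L(M) \ L(N).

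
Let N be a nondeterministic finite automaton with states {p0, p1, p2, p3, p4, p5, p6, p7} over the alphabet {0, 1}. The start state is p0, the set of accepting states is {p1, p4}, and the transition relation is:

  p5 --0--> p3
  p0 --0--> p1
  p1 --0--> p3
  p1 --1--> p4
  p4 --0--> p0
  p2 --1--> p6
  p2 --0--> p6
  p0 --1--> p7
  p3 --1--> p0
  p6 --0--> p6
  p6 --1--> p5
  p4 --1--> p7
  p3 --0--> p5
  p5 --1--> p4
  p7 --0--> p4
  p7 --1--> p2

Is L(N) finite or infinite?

infinite

State p0 is reachable from the start and can reach an accepting state, and it lies on the cycle p0 → p1 → p3 → p0.
Traversing that cycle any number of times yields accepted strings of unbounded length, so the language is infinite.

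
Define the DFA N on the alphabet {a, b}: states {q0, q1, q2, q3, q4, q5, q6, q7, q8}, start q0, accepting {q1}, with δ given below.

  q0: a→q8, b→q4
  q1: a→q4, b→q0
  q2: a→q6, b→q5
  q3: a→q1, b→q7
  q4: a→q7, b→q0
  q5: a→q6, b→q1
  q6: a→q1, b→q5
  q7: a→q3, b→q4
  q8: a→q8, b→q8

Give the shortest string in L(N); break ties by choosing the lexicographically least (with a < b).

A breadth-first search from q0 reaches an accepting state first via the path q0 → q4 → q7 → q3 → q1 on input baaa.
No string of length < 4 is accepted (BFS exhausts all shorter strings without reaching an accepting state), and baaa is the lexicographically least accepting string of length 4.

baaa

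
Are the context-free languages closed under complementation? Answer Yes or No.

CFLs are closed under union, so if they were also closed under complement they would be closed under intersection by De Morgan (L₁ ∩ L₂ is the complement of the union of the complements). But {aⁿbⁿcᵐ} ∩ {aᵐbⁿcⁿ} = {aⁿbⁿcⁿ} is not context-free although both operands are.

No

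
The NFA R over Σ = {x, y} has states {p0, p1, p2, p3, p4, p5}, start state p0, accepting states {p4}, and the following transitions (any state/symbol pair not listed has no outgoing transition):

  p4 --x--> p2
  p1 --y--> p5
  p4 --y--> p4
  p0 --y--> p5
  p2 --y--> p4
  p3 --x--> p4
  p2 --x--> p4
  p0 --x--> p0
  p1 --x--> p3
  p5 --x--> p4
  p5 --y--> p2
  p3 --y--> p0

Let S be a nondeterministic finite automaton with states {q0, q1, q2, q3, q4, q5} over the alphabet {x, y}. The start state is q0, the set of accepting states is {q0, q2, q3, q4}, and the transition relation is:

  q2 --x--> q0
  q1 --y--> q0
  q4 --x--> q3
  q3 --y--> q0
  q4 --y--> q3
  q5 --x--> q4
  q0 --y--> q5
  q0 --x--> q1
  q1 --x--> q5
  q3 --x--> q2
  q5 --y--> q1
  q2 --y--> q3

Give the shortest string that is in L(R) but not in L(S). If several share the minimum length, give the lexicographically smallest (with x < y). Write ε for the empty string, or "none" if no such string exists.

The string xyx is accepted by R but not by S.
No shorter string lies in the difference, and xyx is the lexicographically first length-3 string in L(R) \ L(S).

xyx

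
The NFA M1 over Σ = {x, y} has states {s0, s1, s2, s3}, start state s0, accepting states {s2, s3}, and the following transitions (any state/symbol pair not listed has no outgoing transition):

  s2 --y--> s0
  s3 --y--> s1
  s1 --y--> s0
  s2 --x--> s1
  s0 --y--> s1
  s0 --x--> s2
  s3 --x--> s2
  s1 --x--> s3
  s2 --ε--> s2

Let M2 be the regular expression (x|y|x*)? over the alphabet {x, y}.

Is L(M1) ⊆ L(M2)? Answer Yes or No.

No

The string yx is in L(M1) but not in L(M2).
So L(M1) ⊄ L(M2).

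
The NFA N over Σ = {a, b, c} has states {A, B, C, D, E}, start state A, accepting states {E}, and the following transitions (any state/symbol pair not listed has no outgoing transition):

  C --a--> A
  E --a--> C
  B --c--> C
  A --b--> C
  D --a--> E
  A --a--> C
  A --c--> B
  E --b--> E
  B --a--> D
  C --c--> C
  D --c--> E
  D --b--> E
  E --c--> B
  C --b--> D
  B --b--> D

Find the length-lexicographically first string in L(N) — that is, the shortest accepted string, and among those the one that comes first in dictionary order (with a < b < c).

aba

A breadth-first search from A reaches an accepting state first via the path A → C → D → E on input aba.
No string of length < 3 is accepted (BFS exhausts all shorter strings without reaching an accepting state), and aba is the lexicographically least accepting string of length 3.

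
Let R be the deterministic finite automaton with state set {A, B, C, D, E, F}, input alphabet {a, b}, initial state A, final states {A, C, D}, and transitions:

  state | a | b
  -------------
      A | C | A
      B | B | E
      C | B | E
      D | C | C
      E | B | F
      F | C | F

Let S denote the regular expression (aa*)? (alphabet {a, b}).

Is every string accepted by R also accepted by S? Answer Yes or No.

No

The string b is in L(R) but not in L(S).
So L(R) ⊄ L(S).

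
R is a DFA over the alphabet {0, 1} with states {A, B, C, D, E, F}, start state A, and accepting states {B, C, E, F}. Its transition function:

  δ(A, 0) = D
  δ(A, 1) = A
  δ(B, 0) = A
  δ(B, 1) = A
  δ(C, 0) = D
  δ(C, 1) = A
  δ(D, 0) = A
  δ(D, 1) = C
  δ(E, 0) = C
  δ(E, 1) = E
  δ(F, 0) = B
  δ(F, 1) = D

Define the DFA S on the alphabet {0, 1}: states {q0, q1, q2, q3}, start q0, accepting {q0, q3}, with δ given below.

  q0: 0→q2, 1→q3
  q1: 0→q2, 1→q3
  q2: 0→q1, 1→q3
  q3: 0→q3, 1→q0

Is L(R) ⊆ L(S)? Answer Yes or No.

Yes

Exploring the product automaton R × S from the start pair (A, q0), following both machines on each input symbol, reaches 7 state pairs: (A, q0), (D, q2), (A, q3), (A, q1), (C, q3), (D, q3), (C, q0).
R accepts in {B, C, E, F} and S accepts in {q0, q3}. The reachable pairs whose R-component is accepting are (C, q3), (C, q0); in each of them the S-component is accepting too, so the product for L(R) \ L(S) (R-component accepting, S-component rejecting) has no reachable accepting pair and the difference is empty.
Hence every string in L(R) is also in L(S).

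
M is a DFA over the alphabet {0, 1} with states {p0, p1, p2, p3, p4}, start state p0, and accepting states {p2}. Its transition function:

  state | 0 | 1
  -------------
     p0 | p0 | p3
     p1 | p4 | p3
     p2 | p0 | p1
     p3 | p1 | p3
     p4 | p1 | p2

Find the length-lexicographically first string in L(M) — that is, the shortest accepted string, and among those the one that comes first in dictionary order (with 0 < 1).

1001

A breadth-first search from p0 reaches an accepting state first via the path p0 → p3 → p1 → p4 → p2 on input 1001.
No string of length < 4 is accepted (BFS exhausts all shorter strings without reaching an accepting state), and 1001 is the lexicographically least accepting string of length 4.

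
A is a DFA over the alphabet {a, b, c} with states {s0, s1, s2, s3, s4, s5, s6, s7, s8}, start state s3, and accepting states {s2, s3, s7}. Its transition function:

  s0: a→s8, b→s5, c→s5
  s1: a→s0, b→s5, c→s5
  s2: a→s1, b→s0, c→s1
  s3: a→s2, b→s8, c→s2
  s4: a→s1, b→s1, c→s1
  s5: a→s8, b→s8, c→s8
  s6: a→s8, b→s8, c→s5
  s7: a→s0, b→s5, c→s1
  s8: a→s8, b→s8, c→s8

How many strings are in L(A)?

3

The useful subgraph on states {s2, s3} is acyclic, so L(A) is finite; the longest accepting path visits 2 useful states, giving maximum string length 1.
Counting accepting paths from s3 by length: 1 of length 0, 2 of length 1. Total 3.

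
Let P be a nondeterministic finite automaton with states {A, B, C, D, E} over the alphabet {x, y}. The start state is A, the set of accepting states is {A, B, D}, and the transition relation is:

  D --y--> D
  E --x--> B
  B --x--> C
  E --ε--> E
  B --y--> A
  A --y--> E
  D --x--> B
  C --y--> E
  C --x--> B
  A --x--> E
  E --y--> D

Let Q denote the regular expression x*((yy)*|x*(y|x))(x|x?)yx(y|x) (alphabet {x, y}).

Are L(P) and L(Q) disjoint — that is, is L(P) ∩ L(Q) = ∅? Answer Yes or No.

No

The string yxy is accepted by both P and Q.
Hence L(P) ∩ L(Q) ≠ ∅.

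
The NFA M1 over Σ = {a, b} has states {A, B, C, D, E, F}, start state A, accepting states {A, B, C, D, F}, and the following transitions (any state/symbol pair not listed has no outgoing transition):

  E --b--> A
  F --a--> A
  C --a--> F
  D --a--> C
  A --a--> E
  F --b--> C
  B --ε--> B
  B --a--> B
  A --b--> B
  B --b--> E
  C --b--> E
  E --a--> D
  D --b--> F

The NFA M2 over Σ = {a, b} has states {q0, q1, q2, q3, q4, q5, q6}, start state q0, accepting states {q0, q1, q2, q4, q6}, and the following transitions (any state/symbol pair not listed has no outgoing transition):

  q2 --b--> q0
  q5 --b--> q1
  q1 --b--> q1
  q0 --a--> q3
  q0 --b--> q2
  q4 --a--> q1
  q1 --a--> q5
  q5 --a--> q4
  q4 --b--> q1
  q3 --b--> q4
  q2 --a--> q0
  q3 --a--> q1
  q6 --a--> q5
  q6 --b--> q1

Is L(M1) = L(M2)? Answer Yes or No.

The string aaa is accepted by M1 but rejected by M2.
So L(M1) ≠ L(M2).

No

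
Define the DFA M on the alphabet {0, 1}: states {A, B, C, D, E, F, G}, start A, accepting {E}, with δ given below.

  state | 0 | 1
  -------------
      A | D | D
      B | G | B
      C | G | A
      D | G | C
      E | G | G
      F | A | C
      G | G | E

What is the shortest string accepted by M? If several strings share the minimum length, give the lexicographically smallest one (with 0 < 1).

A breadth-first search from A reaches an accepting state first via the path A → D → G → E on input 001.
No string of length < 3 is accepted (BFS exhausts all shorter strings without reaching an accepting state), and 001 is the lexicographically least accepting string of length 3.

001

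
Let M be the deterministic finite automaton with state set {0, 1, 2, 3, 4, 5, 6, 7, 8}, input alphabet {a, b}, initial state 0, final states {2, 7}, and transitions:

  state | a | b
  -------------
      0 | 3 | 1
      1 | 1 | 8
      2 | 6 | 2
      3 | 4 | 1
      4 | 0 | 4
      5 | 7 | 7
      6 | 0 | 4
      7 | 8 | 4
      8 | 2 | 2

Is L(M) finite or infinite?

State 2 is reachable from the start and can reach an accepting state, and it lies on the cycle 2 → 2.
Traversing that cycle any number of times yields accepted strings of unbounded length, so the language is infinite.

infinite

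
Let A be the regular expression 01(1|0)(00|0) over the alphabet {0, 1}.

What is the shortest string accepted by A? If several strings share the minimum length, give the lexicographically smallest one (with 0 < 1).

By inspection of the expression, no string of length less than 4 matches, and 0100 is the lexicographically first match of length 4.

0100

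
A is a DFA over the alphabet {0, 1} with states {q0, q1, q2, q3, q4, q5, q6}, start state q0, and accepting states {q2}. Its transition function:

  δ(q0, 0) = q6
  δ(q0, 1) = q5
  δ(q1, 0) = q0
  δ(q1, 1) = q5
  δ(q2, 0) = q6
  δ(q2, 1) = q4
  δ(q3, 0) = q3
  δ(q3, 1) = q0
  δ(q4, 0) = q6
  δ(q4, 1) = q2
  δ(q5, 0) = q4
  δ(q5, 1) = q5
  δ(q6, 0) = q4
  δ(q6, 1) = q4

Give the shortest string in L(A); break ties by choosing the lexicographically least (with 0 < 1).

A breadth-first search from q0 reaches an accepting state first via the path q0 → q6 → q4 → q2 on input 001.
No string of length < 3 is accepted (BFS exhausts all shorter strings without reaching an accepting state), and 001 is the lexicographically least accepting string of length 3.

001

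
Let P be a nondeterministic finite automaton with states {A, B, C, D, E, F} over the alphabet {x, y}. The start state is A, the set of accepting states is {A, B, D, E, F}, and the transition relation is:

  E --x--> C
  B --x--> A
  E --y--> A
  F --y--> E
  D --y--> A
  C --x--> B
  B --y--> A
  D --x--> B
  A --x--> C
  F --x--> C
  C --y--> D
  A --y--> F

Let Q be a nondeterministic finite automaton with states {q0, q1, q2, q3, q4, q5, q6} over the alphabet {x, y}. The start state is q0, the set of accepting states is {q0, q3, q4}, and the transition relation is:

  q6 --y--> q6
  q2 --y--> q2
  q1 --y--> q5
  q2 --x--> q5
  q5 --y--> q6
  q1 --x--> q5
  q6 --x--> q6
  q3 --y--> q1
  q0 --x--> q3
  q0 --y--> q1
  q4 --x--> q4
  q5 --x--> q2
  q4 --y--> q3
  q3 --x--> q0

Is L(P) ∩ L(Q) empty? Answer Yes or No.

No

The empty string ε is accepted by both P and Q.
Hence L(P) ∩ L(Q) ≠ ∅.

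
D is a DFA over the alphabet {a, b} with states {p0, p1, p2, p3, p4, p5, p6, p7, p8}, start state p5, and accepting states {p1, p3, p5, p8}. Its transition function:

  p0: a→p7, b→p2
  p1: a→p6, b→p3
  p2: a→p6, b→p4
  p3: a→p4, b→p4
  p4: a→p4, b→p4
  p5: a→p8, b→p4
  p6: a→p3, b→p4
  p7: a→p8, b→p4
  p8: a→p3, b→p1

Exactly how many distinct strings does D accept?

The useful subgraph on states {p1, p3, p5, p6, p8} is acyclic, so L(D) is finite; the longest accepting path visits 5 useful states, giving maximum string length 4.
Counting accepting paths from p5 by length: 1 of length 0, 1 of length 1, 2 of length 2, 1 of length 3, 1 of length 4. Total 6.

6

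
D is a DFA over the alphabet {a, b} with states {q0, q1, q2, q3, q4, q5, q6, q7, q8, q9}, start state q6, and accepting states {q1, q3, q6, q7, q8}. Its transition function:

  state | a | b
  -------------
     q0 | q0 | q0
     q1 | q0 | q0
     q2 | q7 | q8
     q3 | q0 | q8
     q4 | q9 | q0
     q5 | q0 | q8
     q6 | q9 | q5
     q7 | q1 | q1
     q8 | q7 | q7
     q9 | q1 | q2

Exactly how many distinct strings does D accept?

19

The useful subgraph on states {q1, q2, q5, q6, q7, q8, q9} is acyclic, so L(D) is finite; the longest accepting path visits 6 useful states, giving maximum string length 5.
Counting accepting paths from q6 by length: 1 of length 0, 2 of length 2, 4 of length 3, 8 of length 4, 4 of length 5. Total 19.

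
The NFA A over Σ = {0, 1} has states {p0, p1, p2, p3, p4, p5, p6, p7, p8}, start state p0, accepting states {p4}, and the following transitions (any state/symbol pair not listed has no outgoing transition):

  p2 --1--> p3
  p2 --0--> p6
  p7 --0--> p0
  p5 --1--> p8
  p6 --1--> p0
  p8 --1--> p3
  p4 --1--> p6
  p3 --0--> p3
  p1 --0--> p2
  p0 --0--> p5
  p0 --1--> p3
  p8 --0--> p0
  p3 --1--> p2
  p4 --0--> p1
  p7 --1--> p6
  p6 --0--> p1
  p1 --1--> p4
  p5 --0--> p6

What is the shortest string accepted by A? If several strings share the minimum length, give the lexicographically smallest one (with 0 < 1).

0001

A breadth-first search from p0 reaches an accepting state first via the path p0 → p5 → p6 → p1 → p4 on input 0001.
No string of length < 4 is accepted (BFS exhausts all shorter strings without reaching an accepting state), and 0001 is the lexicographically least accepting string of length 4.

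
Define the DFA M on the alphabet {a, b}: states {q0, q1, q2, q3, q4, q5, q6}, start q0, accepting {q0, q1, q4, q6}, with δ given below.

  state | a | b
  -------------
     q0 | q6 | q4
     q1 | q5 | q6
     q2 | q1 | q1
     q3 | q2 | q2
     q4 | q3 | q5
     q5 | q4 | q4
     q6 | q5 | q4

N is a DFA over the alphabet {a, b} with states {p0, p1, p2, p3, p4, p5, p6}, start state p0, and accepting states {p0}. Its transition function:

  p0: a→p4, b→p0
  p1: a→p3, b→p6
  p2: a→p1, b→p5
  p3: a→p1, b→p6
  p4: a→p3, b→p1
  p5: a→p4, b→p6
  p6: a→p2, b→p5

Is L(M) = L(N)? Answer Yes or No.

No

The string a is accepted by M but rejected by N.
So L(M) ≠ L(N).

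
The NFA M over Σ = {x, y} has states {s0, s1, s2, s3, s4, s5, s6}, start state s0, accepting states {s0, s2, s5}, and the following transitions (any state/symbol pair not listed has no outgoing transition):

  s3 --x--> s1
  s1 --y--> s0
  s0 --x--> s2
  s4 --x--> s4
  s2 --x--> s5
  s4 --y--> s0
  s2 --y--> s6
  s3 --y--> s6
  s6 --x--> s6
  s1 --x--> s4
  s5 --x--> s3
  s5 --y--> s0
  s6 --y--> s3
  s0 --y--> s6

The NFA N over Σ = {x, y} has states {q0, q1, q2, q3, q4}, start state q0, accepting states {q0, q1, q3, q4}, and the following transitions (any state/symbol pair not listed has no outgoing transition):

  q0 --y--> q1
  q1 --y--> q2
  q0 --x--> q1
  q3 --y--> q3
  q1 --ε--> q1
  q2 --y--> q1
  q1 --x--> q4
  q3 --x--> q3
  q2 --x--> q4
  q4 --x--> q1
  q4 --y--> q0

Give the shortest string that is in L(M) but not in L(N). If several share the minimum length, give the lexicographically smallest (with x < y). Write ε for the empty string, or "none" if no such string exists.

The string yxyxy is accepted by M but not by N.
No shorter string lies in the difference, and yxyxy is the lexicographically first length-5 string in L(M) \ L(N).

yxyxy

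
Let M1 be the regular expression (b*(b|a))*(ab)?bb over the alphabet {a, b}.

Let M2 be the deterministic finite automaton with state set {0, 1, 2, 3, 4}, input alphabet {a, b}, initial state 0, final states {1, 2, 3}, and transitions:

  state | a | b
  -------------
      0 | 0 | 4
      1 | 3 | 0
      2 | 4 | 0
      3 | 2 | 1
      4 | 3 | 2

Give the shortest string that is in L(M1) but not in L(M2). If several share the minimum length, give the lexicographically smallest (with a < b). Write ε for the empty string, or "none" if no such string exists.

The string bbb is accepted by M1 but not by M2.
No shorter string lies in the difference, and bbb is the lexicographically first length-3 string in L(M1) \ L(M2).

bbb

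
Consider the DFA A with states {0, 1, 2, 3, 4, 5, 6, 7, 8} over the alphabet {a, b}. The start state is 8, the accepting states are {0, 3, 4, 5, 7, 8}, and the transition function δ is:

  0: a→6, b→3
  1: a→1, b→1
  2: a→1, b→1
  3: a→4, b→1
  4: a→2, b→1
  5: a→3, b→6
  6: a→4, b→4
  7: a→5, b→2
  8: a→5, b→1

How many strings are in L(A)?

The useful subgraph on states {3, 4, 5, 6, 8} is acyclic, so L(A) is finite; the longest accepting path visits 4 useful states, giving maximum string length 3.
Counting accepting paths from 8 by length: 1 of length 0, 1 of length 1, 1 of length 2, 3 of length 3. Total 6.

6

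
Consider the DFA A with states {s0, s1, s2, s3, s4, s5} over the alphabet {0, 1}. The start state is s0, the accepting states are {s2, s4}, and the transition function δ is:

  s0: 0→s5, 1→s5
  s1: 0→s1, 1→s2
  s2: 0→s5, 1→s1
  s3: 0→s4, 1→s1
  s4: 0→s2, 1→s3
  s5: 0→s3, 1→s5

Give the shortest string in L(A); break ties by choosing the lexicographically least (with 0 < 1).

000

A breadth-first search from s0 reaches an accepting state first via the path s0 → s5 → s3 → s4 on input 000.
No string of length < 3 is accepted (BFS exhausts all shorter strings without reaching an accepting state), and 000 is the lexicographically least accepting string of length 3.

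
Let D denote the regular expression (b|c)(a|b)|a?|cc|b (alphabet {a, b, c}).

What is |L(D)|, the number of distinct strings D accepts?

8

The expression has no Kleene star, so L(D) is finite. Expanding the alternatives gives {ε, a, b, ba, bb, ca, cb, cc}.
That is 1 of length 0, 2 of length 1, 5 of length 2: 8 strings in all.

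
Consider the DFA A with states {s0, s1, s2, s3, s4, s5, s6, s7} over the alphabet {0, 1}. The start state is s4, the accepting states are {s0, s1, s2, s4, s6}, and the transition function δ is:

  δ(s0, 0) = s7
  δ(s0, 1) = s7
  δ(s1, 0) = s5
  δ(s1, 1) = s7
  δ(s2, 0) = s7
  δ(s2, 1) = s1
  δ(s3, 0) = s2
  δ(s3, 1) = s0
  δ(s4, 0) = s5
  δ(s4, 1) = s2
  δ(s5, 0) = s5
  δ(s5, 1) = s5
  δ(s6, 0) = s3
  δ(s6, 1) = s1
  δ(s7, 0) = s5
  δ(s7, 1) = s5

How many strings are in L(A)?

The useful subgraph on states {s1, s2, s4} is acyclic, so L(A) is finite; the longest accepting path visits 3 useful states, giving maximum string length 2.
Counting accepting paths from s4 by length: 1 of length 0, 1 of length 1, 1 of length 2. Total 3.

3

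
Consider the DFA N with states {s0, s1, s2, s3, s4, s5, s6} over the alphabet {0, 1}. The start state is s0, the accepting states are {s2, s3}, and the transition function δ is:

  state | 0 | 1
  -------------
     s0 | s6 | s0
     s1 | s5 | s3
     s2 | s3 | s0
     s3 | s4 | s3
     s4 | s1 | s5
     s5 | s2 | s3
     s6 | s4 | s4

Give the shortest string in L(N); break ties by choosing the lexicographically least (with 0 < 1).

A breadth-first search from s0 reaches an accepting state first via the path s0 → s6 → s4 → s1 → s3 on input 0001.
No string of length < 4 is accepted (BFS exhausts all shorter strings without reaching an accepting state), and 0001 is the lexicographically least accepting string of length 4.

0001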